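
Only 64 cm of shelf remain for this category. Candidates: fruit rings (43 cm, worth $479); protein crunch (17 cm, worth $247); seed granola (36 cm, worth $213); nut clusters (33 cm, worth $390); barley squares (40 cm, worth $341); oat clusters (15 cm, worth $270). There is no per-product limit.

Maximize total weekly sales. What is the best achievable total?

By weekly sales per cm: oat clusters 18.00, protein crunch 14.53, nut clusters 11.82, fruit rings 11.14 lead.
Taking 4×oat clusters: 60 cm used, 1080 in weekly sales.
The spare 4 cm is too small for any remaining product, and no exchange beats 1080.

1080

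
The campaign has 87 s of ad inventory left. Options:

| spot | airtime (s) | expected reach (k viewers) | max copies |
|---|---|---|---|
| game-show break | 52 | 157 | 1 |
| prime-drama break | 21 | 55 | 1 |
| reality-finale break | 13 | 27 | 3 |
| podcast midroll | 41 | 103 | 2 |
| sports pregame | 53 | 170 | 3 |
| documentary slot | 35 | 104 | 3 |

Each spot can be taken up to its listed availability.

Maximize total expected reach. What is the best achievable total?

261

By expected reach per s: sports pregame 3.21, game-show break 3.02, documentary slot 2.97 lead.
Taking the top-ratio spots first gives prime-drama break + reality-finale break + sports pregame for 252 (87 s).
But game-show break + documentary slot fits in 87 s and reaches 261.
That's the maximum — no swap from here does better than 261.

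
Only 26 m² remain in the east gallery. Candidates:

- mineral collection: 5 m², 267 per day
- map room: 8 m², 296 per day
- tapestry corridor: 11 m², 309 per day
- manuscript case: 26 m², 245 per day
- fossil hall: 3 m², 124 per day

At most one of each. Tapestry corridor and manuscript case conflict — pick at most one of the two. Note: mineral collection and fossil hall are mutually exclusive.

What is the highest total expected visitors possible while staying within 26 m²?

872

Best packing: mineral collection + map room + tapestry corridor — 24 m², 872 total.
Runner-up map room + tapestry corridor + fossil hall tops out at 729.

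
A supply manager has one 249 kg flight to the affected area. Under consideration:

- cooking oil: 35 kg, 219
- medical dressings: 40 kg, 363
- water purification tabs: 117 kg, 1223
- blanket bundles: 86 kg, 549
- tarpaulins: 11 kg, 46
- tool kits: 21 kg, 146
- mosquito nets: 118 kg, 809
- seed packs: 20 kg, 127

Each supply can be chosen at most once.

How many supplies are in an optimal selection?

Optimal total is 2135.
medical dressings + water purification tabs + blanket bundles hits 2135 at 243 kg.
Any selection reaching 2135 contains exactly 3 supplies.

3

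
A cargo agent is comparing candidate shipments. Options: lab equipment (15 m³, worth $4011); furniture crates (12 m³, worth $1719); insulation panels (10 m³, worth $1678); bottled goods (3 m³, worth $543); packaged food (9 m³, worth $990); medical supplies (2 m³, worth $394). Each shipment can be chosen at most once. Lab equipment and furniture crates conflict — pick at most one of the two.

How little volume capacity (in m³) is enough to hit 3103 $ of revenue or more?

Minimise m³ subject to total revenue ≥ 3103.
lab equipment reaches 4011 using 15 m³.
Any bundle with less than 15 m³ falls short of 3103.

15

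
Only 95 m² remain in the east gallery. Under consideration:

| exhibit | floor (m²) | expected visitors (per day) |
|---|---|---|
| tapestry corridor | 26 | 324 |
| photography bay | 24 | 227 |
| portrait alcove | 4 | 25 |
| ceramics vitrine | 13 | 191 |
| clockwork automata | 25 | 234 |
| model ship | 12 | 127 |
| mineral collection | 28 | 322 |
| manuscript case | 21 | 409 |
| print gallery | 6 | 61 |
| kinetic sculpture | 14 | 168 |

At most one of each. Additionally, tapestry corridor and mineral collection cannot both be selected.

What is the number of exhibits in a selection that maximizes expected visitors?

6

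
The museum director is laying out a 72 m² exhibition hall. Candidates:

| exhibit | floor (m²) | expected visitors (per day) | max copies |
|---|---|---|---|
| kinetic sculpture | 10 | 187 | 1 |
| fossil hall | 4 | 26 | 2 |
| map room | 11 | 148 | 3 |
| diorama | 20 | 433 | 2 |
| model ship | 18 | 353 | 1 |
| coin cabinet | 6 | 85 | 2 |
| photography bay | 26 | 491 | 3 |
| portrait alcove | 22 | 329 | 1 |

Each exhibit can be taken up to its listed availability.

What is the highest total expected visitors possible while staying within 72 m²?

Greedy by ratio would take kinetic sculpture + fossil hall + 2×diorama + model ship: 72 m² used, total 1432.
A better packing is 2×diorama + coin cabinet + photography bay: 72 m², total 1442.

1442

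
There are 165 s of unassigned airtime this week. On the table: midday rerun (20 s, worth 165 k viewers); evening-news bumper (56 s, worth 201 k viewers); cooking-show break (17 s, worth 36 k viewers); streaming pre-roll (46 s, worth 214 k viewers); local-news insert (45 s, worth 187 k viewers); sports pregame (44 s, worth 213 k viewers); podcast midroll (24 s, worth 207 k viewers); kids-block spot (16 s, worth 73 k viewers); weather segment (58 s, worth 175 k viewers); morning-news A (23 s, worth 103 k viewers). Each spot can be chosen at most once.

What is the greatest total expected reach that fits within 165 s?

By expected reach per s: podcast midroll 8.62, midday rerun 8.25, sports pregame 4.84, streaming pre-roll 4.65 lead.
The ratio heuristic lands on midday rerun + streaming pre-roll + sports pregame + podcast midroll + kids-block spot (872) but leaves 15 s idle.
Dropping kids-block spot frees 16 s; slotting in morning-news A (23 s) lifts the total to 902 at 157 s.
The spare 8 s is too small for any remaining spot, and no exchange beats 902.

902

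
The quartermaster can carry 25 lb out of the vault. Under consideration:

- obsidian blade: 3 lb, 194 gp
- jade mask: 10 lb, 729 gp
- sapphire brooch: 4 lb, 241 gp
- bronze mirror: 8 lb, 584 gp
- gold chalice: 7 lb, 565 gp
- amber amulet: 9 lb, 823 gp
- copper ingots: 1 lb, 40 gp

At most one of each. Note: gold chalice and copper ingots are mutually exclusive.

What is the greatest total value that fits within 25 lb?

Bronze mirror + gold chalice + amber amulet uses 24 of the 25 lb and totals 1972.
Runner-up obsidian blade + sapphire brooch + bronze mirror + amber amulet + copper ingots tops out at 1882.

1972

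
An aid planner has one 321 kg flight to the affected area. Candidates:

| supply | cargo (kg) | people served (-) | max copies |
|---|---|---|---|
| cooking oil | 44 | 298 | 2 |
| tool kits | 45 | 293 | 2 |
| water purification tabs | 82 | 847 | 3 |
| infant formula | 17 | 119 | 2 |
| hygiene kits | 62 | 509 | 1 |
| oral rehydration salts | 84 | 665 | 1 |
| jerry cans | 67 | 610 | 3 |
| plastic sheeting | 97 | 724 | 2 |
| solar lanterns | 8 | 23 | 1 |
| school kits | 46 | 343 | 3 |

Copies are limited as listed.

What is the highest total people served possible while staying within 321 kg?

Ranking by ratio (people served/kg): water purification tabs 10.33, jerry cans 9.10, hygiene kits 8.21.
3×water purification tabs + jerry cans + solar lanterns uses 321 of the 321 kg and totals 3174.

3174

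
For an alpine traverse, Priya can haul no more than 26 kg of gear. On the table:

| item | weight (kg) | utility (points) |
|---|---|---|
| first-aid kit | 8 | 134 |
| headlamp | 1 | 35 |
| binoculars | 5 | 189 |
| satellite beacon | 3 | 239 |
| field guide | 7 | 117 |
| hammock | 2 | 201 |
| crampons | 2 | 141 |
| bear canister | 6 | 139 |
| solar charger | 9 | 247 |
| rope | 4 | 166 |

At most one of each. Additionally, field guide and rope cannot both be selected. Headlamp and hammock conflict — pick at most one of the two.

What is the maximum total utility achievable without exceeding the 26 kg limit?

1183

Ranking by ratio (utility/kg): hammock 100.50, satellite beacon 79.67, crampons 70.50, rope 41.50.
Best packing: binoculars + satellite beacon + hammock + crampons + solar charger + rope — 25 kg, 1183 total.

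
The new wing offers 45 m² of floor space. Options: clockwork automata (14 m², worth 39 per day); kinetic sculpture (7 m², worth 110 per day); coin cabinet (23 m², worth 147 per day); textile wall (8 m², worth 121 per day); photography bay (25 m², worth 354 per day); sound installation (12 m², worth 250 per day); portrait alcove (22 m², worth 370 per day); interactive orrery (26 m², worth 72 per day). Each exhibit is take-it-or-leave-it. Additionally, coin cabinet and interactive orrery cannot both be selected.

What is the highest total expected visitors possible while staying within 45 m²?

Ranking by ratio (expected visitors/m²): sound installation 20.83, portrait alcove 16.82, kinetic sculpture 15.71.
The ratio heuristic lands on kinetic sculpture + sound installation + portrait alcove (730) but leaves 4 m² idle.
Dropping kinetic sculpture frees 7 m²; slotting in textile wall (8 m²) lifts the total to 741 at 42 m².
Nothing else feasible within 45 m² beats 741.

741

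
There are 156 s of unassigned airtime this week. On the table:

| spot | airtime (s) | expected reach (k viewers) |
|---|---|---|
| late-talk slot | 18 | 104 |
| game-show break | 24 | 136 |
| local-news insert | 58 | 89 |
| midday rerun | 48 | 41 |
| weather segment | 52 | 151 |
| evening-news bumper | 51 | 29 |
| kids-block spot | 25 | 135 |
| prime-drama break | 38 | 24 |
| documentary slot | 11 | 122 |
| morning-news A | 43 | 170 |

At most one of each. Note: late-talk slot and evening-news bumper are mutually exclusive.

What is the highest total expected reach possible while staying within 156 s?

Greedy by ratio would take late-talk slot + game-show break + kids-block spot + documentary slot + morning-news A: 121 s used, total 667.
Dropping late-talk slot frees 18 s; slotting in weather segment (52 s) lifts the total to 714 at 155 s.
The closest alternative, late-talk slot + game-show break + weather segment + documentary slot + morning-news A, reaches only 683.

714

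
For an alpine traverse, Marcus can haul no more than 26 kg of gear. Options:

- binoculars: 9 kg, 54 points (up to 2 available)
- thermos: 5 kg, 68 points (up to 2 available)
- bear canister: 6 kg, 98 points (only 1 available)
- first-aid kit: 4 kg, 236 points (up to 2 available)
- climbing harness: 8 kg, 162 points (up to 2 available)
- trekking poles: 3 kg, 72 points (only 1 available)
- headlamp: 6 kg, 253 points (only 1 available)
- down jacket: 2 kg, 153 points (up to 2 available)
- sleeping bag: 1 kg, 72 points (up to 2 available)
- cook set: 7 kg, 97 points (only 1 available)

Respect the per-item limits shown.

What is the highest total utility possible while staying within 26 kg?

1273

Density check — down jacket 76.50, sleeping bag 72.00, first-aid kit 59.00, headlamp 42.17 are the best per kg.
Filling by ratio: 2×first-aid kit + trekking poles + headlamp + 2×down jacket + 2×sleeping bag for 1247, with 3 kg left unused.
Replace trekking poles with bear canister: the trade gains 26 net, giving 1273 at 26 kg.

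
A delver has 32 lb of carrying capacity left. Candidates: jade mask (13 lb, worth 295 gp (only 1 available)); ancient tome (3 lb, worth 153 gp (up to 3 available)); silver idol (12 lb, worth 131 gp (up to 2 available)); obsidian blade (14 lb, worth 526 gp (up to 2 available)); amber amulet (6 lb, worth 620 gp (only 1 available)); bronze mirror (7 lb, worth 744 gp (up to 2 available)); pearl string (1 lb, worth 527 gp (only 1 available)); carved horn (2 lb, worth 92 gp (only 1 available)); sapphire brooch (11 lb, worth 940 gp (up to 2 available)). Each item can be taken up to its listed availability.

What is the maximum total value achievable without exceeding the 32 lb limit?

Best packing: amber amulet + 2×bronze mirror + pearl string + sapphire brooch — 32 lb, 3575 total.

3575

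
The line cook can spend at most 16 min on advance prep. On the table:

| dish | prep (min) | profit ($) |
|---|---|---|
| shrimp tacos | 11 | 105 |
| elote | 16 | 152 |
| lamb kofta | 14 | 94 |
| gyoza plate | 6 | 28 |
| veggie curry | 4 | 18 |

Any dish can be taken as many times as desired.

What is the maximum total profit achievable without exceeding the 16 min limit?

152

Ranking by ratio (profit/min): shrimp tacos 9.55, elote 9.50, lamb kofta 6.71.
Filling by ratio: shrimp tacos + veggie curry for 123, with 1 min left unused.
Replace shrimp tacos and veggie curry with elote: the trade gains 29 net, giving 152 at 16 min.
No other feasible combination exceeds 152.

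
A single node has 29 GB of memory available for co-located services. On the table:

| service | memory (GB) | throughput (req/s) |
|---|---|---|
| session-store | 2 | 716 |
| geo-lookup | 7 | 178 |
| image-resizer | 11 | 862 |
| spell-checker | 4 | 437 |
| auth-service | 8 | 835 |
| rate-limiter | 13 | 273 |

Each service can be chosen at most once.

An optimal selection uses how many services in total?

4

Optimal total is 2850.
One optimal bundle: session-store + image-resizer + spell-checker + auth-service (25 GB).
Any selection reaching 2850 contains exactly 4 services.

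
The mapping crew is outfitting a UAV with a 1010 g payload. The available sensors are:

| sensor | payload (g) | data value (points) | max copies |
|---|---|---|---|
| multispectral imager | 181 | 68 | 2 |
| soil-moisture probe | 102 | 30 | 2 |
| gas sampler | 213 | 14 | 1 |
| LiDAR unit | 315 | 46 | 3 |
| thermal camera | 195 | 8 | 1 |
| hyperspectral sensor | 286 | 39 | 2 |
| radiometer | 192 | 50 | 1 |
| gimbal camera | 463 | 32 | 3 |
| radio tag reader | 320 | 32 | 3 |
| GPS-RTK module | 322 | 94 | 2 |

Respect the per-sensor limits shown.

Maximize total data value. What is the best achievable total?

Filling by ratio: 2×multispectral imager + 2×soil-moisture probe + GPS-RTK module for 290, with 122 g left unused.
Replace 2×soil-moisture probe with GPS-RTK module: the trade gains 34 net, giving 324 at 1006 g.
Nothing else within 1010 g beats 324.

324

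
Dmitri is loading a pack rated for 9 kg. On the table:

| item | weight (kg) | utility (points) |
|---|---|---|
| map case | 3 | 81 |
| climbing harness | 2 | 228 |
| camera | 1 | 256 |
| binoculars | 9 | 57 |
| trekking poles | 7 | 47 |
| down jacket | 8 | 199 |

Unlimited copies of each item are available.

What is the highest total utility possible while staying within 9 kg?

Ranking by ratio (utility/kg): camera 256.00, climbing harness 114.00, map case 27.00, down jacket 24.88.
Best packing: 9×camera — 9 kg, 2304 total.

2304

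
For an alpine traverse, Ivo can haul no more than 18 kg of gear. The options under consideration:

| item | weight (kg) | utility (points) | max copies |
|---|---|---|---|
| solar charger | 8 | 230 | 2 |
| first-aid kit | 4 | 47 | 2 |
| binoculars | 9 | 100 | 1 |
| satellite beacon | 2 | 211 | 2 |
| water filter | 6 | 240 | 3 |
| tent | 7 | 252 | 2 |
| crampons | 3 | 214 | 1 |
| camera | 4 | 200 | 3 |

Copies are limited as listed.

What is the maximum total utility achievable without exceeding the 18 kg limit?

1088

Taking the top-ratio items first gives 2×satellite beacon + crampons + 2×camera for 1036 (15 kg).
Dropping camera frees 4 kg; slotting in tent (7 kg) lifts the total to 1088 at 18 kg.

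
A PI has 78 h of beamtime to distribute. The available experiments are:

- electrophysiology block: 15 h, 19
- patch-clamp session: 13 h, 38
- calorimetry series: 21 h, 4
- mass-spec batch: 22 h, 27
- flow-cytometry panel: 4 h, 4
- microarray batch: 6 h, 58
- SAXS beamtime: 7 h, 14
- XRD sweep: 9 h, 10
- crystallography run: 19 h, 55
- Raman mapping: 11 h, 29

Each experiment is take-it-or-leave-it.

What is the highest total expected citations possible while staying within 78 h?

The ratio heuristic lands on electrophysiology block + patch-clamp session + flow-cytometry panel + microarray batch + SAXS beamtime + crystallography run + Raman mapping (217) but leaves 3 h idle.
Replace electrophysiology block and flow-cytometry panel with mass-spec batch: the trade gains 4 net, giving 221 at 78 h.
An exhaustive check of the 1024 subsets confirms 221.

221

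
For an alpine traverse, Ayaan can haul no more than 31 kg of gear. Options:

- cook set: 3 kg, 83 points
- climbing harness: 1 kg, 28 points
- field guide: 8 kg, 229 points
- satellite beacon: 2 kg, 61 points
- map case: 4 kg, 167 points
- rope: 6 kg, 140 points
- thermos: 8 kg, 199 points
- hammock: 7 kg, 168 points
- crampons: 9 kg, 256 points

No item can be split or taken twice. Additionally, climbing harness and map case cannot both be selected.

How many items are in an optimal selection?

Best achievable utility is 912.
field guide + satellite beacon + map case + thermos + crampons hits 912 at 31 kg.
Any selection reaching 912 contains exactly 5 items.

5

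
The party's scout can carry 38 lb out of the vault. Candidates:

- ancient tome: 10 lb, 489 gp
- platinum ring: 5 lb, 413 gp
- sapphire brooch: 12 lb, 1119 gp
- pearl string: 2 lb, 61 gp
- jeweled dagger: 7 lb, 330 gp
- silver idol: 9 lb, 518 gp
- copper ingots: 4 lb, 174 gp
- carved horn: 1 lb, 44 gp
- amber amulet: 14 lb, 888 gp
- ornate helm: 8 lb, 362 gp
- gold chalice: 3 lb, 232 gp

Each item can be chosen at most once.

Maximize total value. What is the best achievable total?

2826

Greedy by ratio would take platinum ring + sapphire brooch + pearl string + carved horn + amber amulet + gold chalice: 37 lb used, total 2757.
The 3 lb tied up in pearl string and carved horn is better spent on copper ingots — total rises to 2826 (38 lb).
Runner-up sapphire brooch + silver idol + amber amulet + gold chalice tops out at 2757.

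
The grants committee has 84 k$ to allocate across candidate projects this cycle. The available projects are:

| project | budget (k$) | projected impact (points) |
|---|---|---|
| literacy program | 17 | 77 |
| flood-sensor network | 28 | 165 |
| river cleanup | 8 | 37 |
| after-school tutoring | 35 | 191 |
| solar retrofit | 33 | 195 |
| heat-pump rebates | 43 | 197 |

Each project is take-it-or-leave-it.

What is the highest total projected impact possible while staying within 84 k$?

437

By projected impact per k$: solar retrofit 5.91, flood-sensor network 5.89, after-school tutoring 5.46, river cleanup 4.62 lead.
Greedy by ratio would take flood-sensor network + river cleanup + solar retrofit: 69 k$ used, total 397.
Replace river cleanup with literacy program: the trade gains 40 net, giving 437 at 78 k$.
Next best is literacy program + flood-sensor network + after-school tutoring at 433 (80 k$) — short by 4.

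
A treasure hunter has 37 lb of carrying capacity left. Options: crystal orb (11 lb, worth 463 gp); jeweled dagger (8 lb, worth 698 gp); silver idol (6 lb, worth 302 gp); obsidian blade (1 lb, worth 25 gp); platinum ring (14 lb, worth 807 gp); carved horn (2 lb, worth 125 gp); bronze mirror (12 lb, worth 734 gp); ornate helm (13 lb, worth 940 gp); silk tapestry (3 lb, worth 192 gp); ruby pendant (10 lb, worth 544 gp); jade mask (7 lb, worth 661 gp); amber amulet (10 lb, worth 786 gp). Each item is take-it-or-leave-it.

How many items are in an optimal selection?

4

The maximum value within 37 lb is 2879.
jeweled dagger + bronze mirror + jade mask + amber amulet hits 2879 at 37 lb.
All optima have 4 items.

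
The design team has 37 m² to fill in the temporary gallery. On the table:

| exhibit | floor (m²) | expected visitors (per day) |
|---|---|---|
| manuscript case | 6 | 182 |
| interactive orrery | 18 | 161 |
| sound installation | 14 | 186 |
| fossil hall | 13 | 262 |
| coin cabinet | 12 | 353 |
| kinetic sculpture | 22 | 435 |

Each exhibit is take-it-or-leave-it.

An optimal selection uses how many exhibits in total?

3

Best achievable expected visitors is 797.
For example manuscript case + fossil hall + coin cabinet achieves it, using 31 m².
Any selection reaching 797 contains exactly 3 exhibits.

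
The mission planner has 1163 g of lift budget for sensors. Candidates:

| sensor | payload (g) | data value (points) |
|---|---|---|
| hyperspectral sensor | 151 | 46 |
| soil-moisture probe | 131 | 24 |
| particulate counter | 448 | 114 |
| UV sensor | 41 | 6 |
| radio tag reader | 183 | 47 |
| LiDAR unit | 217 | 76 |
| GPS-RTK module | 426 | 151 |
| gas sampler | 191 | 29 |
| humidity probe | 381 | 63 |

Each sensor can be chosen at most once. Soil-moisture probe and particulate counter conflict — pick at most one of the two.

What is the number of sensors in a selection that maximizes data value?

The maximum data value within 1163 g is 350.
One optimal bundle: hyperspectral sensor + soil-moisture probe + UV sensor + radio tag reader + LiDAR unit + GPS-RTK module (1149 g).
Every optimal selection uses 6 sensors.

6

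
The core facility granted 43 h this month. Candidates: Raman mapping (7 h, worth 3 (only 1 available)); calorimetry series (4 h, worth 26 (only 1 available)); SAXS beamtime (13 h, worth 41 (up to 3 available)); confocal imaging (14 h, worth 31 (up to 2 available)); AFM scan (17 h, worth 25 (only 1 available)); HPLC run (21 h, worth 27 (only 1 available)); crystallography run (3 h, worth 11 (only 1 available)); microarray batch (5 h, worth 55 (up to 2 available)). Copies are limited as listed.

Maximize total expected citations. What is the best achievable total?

229

Best packing: calorimetry series + 2×SAXS beamtime + crystallography run + 2×microarray batch — 43 h, 229 total.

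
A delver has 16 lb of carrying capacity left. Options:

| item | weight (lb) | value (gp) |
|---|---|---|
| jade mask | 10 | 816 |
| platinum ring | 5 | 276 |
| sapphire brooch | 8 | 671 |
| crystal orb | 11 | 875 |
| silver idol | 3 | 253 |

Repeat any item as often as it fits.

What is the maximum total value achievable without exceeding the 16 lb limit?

1342

The ratio heuristic lands on 5×silver idol (1265) but leaves 1 lb idle.
Replace 5×silver idol with 2×sapphire brooch: the trade gains 77 net, giving 1342 at 16 lb.
That's the maximum — no swap from here does better than 1342.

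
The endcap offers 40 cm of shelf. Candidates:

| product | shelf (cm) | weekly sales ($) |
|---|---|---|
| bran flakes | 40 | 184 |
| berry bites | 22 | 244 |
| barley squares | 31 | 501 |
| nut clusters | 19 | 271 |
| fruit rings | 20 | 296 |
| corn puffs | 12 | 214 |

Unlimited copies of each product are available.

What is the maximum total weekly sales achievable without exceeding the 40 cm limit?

642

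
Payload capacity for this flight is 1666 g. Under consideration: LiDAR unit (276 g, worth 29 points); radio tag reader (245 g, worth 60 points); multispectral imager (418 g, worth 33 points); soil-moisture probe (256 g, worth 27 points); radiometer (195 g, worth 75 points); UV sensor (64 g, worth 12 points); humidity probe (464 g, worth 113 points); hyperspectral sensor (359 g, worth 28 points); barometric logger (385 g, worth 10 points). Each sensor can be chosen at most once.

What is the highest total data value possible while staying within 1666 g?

Density check — radiometer 0.38, radio tag reader 0.24, humidity probe 0.24 are the best per g.
A density-first pass picks LiDAR unit + radio tag reader + soil-moisture probe + radiometer + UV sensor + humidity probe — 316 at 1500 g.
Replace soil-moisture probe with multispectral imager: the trade gains 6 net, giving 322 at 1662 g.
The closest alternative, radio tag reader + multispectral imager + soil-moisture probe + radiometer + UV sensor + humidity probe, reaches only 320.

322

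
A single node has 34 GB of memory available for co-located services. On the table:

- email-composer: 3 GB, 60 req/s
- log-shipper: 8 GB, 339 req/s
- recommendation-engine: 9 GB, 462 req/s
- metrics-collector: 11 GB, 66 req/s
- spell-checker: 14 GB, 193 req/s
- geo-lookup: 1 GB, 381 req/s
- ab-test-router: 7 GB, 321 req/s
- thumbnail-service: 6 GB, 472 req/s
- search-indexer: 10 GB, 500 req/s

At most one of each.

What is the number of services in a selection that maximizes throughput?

5

The maximum throughput within 34 GB is 2154.
For example log-shipper + recommendation-engine + geo-lookup + thumbnail-service + search-indexer achieves it, using 34 GB.
Every optimal selection uses 5 services.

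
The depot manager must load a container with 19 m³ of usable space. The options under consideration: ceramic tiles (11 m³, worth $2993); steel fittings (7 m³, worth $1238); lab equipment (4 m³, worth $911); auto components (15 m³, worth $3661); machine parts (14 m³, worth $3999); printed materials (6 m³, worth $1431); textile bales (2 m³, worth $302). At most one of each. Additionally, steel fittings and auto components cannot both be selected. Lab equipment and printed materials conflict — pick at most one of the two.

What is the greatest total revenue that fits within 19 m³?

Taking lab equipment + machine parts: 18 m³ used, 4910 in revenue.

4910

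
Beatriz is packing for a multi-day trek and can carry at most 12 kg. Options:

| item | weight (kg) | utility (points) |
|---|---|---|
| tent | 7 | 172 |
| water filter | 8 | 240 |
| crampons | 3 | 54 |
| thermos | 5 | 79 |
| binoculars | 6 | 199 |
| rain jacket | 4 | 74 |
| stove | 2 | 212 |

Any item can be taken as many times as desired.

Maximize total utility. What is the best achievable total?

Taking 6×stove: 12 kg used, 1272 in utility.
Nothing else within 12 kg beats 1272.

1272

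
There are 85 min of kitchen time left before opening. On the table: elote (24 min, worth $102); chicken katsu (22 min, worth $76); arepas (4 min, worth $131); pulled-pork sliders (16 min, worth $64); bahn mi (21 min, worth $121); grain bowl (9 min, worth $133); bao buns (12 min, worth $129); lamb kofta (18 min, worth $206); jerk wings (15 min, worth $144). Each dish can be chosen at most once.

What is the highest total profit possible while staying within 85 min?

864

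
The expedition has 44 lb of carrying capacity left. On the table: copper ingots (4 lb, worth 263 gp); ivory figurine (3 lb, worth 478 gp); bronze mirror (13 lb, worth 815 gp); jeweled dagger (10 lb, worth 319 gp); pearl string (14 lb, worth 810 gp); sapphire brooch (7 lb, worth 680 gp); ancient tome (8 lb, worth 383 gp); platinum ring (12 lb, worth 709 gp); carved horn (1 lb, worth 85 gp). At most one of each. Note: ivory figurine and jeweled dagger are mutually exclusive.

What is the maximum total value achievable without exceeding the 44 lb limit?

Filling by ratio: copper ingots + ivory figurine + bronze mirror + sapphire brooch + platinum ring + carved horn for 3030, with 4 lb left unused.
Replace copper ingots with ancient tome: the trade gains 120 net, giving 3150 at 44 lb.
Runner-up copper ingots + ivory figurine + bronze mirror + pearl string + sapphire brooch + carved horn tops out at 3131.

3150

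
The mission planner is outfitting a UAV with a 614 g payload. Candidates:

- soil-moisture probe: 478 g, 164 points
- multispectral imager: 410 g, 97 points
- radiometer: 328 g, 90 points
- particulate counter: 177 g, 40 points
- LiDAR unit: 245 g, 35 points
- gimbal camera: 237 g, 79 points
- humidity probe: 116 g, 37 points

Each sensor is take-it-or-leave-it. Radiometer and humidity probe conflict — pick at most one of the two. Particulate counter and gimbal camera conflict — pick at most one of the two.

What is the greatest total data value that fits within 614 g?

Soil-moisture probe + humidity probe uses 594 of the 614 g and totals 201.
Every other selection either busts 614 g or breaks a pairing rule or fails to beat 201.

201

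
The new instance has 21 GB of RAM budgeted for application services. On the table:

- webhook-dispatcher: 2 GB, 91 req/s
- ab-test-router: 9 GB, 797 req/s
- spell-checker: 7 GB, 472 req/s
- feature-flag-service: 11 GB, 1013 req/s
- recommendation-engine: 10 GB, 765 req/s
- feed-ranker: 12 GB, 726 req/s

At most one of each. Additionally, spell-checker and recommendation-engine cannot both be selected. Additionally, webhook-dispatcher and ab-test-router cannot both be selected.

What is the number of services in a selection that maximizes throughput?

Best achievable throughput is 1810.
For example ab-test-router + feature-flag-service achieves it, using 20 GB.
All optima have 2 services.

2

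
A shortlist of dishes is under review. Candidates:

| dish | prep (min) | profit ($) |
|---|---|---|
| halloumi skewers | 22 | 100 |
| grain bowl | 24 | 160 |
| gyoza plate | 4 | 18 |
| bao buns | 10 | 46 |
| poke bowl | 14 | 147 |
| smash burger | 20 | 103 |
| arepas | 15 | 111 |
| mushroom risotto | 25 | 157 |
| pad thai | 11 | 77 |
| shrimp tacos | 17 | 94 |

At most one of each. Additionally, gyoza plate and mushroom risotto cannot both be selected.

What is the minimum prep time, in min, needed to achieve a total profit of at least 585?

81

Look for the lowest-prep combination reaching 585.
Taking grain bowl + poke bowl + arepas + pad thai + shrimp tacos gives 589 (≥ 585) for 81 min.
No combination under 81 min hits 585.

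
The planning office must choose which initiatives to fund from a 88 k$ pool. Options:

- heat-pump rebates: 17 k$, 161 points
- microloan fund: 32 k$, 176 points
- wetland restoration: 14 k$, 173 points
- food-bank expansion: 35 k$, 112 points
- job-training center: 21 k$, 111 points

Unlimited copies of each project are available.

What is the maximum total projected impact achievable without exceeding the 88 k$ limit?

1038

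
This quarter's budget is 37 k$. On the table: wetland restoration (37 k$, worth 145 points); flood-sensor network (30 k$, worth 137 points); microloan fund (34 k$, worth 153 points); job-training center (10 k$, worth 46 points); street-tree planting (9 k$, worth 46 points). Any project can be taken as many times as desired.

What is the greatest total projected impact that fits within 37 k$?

Ranking by ratio (projected impact/k$): street-tree planting 5.11, job-training center 4.60, flood-sensor network 4.57, microloan fund 4.50.
Best packing: job-training center + 3×street-tree planting — 37 k$, 184 total.
No other feasible combination exceeds 184.

184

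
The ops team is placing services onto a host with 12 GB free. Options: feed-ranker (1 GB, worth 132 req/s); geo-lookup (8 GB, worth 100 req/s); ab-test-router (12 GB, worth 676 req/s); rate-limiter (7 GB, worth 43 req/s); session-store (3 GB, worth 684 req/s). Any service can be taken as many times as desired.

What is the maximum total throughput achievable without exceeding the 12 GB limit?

2736

Ranking by ratio (throughput/GB): session-store 228.00, feed-ranker 132.00, ab-test-router 56.33, geo-lookup 12.50.
The ratio ordering already packs tightly: 4×session-store, 12 GB, 2736.
That's the maximum — no swap from here does better than 2736.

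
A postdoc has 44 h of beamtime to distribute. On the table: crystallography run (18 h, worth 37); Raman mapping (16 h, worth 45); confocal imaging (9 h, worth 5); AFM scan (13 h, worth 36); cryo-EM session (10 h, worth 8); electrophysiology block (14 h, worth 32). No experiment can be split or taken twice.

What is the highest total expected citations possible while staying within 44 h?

113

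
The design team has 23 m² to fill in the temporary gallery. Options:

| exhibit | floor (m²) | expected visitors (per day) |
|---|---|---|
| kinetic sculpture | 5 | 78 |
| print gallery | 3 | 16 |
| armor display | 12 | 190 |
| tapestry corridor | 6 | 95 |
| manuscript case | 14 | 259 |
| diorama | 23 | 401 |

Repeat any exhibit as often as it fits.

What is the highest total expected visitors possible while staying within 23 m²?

401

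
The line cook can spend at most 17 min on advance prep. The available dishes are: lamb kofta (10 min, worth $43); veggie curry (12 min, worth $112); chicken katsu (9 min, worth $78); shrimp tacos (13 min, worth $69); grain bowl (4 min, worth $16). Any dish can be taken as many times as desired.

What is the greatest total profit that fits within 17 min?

128

Veggie curry + grain bowl uses 16 of the 17 min and totals 128.
Every other selection either busts 17 min or fails to beat 128.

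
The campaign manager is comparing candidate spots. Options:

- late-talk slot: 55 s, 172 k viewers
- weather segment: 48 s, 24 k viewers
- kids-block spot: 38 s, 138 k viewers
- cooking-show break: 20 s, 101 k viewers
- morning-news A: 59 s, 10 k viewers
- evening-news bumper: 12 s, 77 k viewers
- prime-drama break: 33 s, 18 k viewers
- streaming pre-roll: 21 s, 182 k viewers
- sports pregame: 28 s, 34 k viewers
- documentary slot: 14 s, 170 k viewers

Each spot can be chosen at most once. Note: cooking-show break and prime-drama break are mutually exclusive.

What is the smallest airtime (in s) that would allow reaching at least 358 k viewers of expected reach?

47

Need the lightest bundle worth ≥ 358.
evening-news bumper + streaming pre-roll + documentary slot: 429 expected reach at 47 s.
Below 47 s the best achievable stays under 358.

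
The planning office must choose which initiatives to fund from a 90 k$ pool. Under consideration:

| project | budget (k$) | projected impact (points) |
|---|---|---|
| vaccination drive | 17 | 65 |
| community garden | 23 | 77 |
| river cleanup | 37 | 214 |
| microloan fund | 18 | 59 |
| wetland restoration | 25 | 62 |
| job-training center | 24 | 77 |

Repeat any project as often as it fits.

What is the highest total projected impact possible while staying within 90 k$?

Density check — river cleanup 5.78, vaccination drive 3.82, community garden 3.35, microloan fund 3.28 are the best per k$.
2×river cleanup uses 74 of the 90 k$ and totals 428.
That's the maximum — no swap from here does better than 428.

428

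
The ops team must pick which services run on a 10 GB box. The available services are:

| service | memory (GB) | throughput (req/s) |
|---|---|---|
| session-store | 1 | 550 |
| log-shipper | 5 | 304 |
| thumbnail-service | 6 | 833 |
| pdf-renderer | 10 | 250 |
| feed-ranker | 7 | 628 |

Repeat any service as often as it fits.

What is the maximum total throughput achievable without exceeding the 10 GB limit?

5500

By throughput per GB: session-store 550.00, thumbnail-service 138.83, feed-ranker 89.71, log-shipper 60.80 lead.
The ratio ordering already packs tightly: 10×session-store, 10 GB, 5500.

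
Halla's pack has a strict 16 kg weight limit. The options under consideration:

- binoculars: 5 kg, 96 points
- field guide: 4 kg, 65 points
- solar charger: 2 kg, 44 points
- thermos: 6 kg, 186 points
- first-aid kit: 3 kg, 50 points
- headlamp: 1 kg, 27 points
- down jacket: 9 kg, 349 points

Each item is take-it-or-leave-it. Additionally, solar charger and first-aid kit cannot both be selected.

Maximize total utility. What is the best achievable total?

Density check — down jacket 38.78, thermos 31.00, headlamp 27.00 are the best per kg.
Best packing: thermos + headlamp + down jacket — 16 kg, 562 total.
Nothing else feasible within 16 kg beats 562.

562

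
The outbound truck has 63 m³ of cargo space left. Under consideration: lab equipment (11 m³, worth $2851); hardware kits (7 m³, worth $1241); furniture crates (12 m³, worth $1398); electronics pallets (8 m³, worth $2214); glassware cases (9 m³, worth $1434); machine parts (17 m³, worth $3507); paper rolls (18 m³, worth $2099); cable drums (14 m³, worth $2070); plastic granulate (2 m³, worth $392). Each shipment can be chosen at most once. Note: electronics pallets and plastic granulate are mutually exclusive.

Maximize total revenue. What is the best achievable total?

12105

Best packing: lab equipment + electronics pallets + glassware cases + machine parts + paper rolls — 63 m³, 12105 total.
Nothing else feasible within 63 m³ beats 12105.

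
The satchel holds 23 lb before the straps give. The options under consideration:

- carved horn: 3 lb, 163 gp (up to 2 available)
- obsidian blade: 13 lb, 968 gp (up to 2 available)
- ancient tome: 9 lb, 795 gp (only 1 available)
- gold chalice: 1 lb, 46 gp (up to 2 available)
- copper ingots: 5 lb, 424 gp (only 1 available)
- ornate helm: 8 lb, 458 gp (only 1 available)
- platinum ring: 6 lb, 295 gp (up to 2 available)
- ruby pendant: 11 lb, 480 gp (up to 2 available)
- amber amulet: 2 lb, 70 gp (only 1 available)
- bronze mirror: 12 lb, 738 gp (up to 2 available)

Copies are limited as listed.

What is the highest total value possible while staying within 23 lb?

1809

Taking the top-ratio items first gives ancient tome + gold chalice + copper ingots + ornate helm for 1723 (23 lb).
The 13 lb tied up in copper ingots and ornate helm is better spent on obsidian blade — total rises to 1809 (23 lb).
No other feasible combination exceeds 1809.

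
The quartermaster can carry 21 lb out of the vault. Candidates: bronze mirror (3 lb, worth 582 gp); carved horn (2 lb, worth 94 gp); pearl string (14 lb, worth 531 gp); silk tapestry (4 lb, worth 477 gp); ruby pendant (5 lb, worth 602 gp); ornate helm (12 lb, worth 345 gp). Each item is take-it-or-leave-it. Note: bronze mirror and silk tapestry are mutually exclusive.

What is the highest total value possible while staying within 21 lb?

Taking bronze mirror + ruby pendant + ornate helm: 20 lb used, 1529 in value.
No other feasible combination exceeds 1529.

1529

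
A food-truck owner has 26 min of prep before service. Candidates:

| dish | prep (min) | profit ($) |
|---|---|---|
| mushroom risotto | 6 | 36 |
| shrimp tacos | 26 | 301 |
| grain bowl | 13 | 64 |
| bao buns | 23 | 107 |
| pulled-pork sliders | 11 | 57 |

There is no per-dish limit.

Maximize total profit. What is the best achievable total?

301

Best packing: shrimp tacos — 26 min, 301 total.
Nothing else within 26 min beats 301.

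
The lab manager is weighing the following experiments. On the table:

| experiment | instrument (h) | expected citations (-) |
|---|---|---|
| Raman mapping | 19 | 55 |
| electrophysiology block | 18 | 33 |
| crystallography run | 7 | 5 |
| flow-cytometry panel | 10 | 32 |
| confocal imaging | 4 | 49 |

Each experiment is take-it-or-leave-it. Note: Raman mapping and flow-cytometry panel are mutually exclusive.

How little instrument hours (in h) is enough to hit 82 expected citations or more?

21

Need the lightest bundle worth ≥ 82.
crystallography run + flow-cytometry panel + confocal imaging reaches 86 using 21 h.
No combination under 21 h hits 82.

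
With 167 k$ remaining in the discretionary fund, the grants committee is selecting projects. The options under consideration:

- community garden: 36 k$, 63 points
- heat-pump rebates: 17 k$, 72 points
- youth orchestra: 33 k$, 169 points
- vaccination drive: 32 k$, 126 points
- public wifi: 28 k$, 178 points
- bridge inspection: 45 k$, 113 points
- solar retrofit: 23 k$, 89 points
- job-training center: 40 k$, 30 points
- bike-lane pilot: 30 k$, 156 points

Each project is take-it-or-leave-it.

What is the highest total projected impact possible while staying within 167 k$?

790

Heat-pump rebates + youth orchestra + vaccination drive + public wifi + solar retrofit + bike-lane pilot uses 163 of the 167 k$ and totals 790.
An exhaustive check of the 512 subsets confirms 790.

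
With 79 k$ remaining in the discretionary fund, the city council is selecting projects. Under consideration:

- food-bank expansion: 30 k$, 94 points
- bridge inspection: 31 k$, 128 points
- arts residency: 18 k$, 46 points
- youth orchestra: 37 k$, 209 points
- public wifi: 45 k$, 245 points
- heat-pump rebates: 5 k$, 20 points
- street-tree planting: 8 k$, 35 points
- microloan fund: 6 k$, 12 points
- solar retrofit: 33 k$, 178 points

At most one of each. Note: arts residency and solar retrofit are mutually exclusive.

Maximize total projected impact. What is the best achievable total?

423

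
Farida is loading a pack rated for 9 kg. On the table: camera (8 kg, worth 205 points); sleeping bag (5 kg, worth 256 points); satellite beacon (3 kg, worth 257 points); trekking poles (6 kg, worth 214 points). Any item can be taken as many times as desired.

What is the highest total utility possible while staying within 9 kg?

Ranking by ratio (utility/kg): satellite beacon 85.67, sleeping bag 51.20, trekking poles 35.67, camera 25.62.
The ratio ordering already packs tightly: 3×satellite beacon, 9 kg, 771.
That's the maximum — no swap from here does better than 771.

771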